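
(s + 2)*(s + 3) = s^2 + 5*s + 6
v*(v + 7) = v^2 + 7*v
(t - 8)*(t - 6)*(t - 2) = t^3 - 16*t^2 + 76*t - 96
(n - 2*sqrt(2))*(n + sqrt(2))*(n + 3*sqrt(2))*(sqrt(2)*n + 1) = sqrt(2)*n^4 + 5*n^3 - 8*sqrt(2)*n^2 - 34*n - 12*sqrt(2)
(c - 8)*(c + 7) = c^2 - c - 56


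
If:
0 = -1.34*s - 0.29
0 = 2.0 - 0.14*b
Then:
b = 14.29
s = -0.22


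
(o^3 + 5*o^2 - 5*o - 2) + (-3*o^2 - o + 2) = o^3 + 2*o^2 - 6*o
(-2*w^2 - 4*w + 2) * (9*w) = -18*w^3 - 36*w^2 + 18*w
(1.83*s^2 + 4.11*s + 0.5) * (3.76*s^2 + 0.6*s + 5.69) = 6.8808*s^4 + 16.5516*s^3 + 14.7587*s^2 + 23.6859*s + 2.845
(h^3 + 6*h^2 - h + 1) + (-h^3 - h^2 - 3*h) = 5*h^2 - 4*h + 1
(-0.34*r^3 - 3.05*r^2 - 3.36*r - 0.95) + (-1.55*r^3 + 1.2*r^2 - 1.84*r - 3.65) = -1.89*r^3 - 1.85*r^2 - 5.2*r - 4.6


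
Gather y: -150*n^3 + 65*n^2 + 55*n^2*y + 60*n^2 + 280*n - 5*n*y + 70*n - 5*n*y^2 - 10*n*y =-150*n^3 + 125*n^2 - 5*n*y^2 + 350*n + y*(55*n^2 - 15*n)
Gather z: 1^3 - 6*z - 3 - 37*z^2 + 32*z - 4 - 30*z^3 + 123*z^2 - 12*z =-30*z^3 + 86*z^2 + 14*z - 6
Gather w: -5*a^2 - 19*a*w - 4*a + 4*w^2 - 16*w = -5*a^2 - 4*a + 4*w^2 + w*(-19*a - 16)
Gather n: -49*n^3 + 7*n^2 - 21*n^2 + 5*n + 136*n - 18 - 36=-49*n^3 - 14*n^2 + 141*n - 54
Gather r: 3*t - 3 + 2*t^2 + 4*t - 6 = 2*t^2 + 7*t - 9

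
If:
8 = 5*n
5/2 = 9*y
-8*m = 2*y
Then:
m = -5/72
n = 8/5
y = 5/18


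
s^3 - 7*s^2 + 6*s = s*(s - 6)*(s - 1)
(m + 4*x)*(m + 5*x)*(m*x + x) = m^3*x + 9*m^2*x^2 + m^2*x + 20*m*x^3 + 9*m*x^2 + 20*x^3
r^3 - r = r*(r - 1)*(r + 1)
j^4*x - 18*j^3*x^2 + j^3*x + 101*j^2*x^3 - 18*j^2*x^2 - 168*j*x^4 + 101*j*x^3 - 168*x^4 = (j - 8*x)*(j - 7*x)*(j - 3*x)*(j*x + x)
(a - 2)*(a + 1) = a^2 - a - 2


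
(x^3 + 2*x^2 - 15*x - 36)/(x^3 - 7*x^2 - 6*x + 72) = (x + 3)/(x - 6)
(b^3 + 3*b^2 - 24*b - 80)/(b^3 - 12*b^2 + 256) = (b^2 - b - 20)/(b^2 - 16*b + 64)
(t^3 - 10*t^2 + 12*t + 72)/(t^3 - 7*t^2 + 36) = (t - 6)/(t - 3)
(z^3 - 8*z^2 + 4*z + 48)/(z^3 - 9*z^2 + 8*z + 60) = (z - 4)/(z - 5)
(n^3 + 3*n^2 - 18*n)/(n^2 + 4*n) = (n^2 + 3*n - 18)/(n + 4)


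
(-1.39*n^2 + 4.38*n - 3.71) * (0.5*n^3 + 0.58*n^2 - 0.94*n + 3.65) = -0.695*n^5 + 1.3838*n^4 + 1.992*n^3 - 11.3425*n^2 + 19.4744*n - 13.5415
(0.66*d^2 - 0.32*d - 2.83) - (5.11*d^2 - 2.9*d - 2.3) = -4.45*d^2 + 2.58*d - 0.53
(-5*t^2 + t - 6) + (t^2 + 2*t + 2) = -4*t^2 + 3*t - 4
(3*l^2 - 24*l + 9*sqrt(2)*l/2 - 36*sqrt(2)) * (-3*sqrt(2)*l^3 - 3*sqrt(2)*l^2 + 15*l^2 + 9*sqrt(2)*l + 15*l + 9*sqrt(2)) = -9*sqrt(2)*l^5 + 18*l^4 + 63*sqrt(2)*l^4 - 126*l^3 + 333*sqrt(2)*l^3/2 - 1323*sqrt(2)*l^2/2 - 63*l^2 - 756*sqrt(2)*l - 567*l - 648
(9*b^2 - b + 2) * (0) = 0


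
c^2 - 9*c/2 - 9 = (c - 6)*(c + 3/2)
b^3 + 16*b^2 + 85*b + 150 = (b + 5)^2*(b + 6)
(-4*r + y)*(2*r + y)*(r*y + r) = -8*r^3*y - 8*r^3 - 2*r^2*y^2 - 2*r^2*y + r*y^3 + r*y^2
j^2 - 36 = (j - 6)*(j + 6)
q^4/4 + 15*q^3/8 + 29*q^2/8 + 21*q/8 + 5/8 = (q/4 + 1/4)*(q + 1/2)*(q + 1)*(q + 5)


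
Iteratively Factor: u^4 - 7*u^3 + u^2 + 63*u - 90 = (u - 2)*(u^3 - 5*u^2 - 9*u + 45) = (u - 3)*(u - 2)*(u^2 - 2*u - 15) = (u - 5)*(u - 3)*(u - 2)*(u + 3)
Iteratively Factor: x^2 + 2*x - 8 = (x + 4)*(x - 2)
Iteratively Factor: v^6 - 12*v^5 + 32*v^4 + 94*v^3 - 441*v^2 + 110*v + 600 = (v + 1)*(v^5 - 13*v^4 + 45*v^3 + 49*v^2 - 490*v + 600) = (v + 1)*(v + 3)*(v^4 - 16*v^3 + 93*v^2 - 230*v + 200) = (v - 5)*(v + 1)*(v + 3)*(v^3 - 11*v^2 + 38*v - 40) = (v - 5)*(v - 4)*(v + 1)*(v + 3)*(v^2 - 7*v + 10) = (v - 5)*(v - 4)*(v - 2)*(v + 1)*(v + 3)*(v - 5)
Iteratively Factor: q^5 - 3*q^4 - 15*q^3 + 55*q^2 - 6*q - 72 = (q + 4)*(q^4 - 7*q^3 + 13*q^2 + 3*q - 18) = (q - 3)*(q + 4)*(q^3 - 4*q^2 + q + 6) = (q - 3)^2*(q + 4)*(q^2 - q - 2) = (q - 3)^2*(q + 1)*(q + 4)*(q - 2)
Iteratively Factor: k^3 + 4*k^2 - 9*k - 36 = (k - 3)*(k^2 + 7*k + 12) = (k - 3)*(k + 4)*(k + 3)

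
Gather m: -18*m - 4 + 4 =-18*m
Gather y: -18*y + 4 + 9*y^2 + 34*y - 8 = 9*y^2 + 16*y - 4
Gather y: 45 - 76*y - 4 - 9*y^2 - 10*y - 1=-9*y^2 - 86*y + 40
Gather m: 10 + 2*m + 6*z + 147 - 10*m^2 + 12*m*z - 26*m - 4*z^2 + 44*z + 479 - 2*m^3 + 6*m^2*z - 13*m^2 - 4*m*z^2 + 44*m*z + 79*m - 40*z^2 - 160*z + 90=-2*m^3 + m^2*(6*z - 23) + m*(-4*z^2 + 56*z + 55) - 44*z^2 - 110*z + 726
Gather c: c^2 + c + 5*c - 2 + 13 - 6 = c^2 + 6*c + 5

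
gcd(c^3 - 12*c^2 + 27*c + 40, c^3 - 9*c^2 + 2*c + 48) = c - 8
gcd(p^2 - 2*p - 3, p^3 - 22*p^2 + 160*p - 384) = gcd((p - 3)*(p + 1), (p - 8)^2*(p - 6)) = 1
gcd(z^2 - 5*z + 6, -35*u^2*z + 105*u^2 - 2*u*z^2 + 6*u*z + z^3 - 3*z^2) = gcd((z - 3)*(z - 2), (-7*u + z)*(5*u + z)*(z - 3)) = z - 3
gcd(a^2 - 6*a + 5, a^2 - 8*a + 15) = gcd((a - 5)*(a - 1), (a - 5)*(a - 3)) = a - 5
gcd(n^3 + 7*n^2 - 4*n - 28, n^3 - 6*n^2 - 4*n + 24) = n^2 - 4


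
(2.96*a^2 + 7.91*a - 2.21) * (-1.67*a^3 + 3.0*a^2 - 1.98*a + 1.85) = -4.9432*a^5 - 4.3297*a^4 + 21.5599*a^3 - 16.8158*a^2 + 19.0093*a - 4.0885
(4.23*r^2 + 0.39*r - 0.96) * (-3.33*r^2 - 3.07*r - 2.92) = -14.0859*r^4 - 14.2848*r^3 - 10.3521*r^2 + 1.8084*r + 2.8032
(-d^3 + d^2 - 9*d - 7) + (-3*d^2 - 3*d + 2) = -d^3 - 2*d^2 - 12*d - 5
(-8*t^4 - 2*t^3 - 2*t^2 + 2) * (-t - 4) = 8*t^5 + 34*t^4 + 10*t^3 + 8*t^2 - 2*t - 8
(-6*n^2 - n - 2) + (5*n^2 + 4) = -n^2 - n + 2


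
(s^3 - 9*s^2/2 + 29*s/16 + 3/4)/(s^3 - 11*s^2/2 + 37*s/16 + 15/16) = (s - 4)/(s - 5)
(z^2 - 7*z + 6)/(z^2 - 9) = (z^2 - 7*z + 6)/(z^2 - 9)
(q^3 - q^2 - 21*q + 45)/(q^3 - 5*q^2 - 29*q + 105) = (q - 3)/(q - 7)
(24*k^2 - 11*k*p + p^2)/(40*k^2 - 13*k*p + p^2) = (-3*k + p)/(-5*k + p)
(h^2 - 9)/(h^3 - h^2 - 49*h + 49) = (h^2 - 9)/(h^3 - h^2 - 49*h + 49)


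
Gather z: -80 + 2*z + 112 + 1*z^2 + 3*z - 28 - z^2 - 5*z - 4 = 0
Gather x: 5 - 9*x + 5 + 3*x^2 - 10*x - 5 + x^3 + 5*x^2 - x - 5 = x^3 + 8*x^2 - 20*x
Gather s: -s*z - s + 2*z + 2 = s*(-z - 1) + 2*z + 2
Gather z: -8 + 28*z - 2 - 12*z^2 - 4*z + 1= -12*z^2 + 24*z - 9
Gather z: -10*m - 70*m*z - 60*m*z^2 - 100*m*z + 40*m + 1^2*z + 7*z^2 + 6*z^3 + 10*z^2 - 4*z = 30*m + 6*z^3 + z^2*(17 - 60*m) + z*(-170*m - 3)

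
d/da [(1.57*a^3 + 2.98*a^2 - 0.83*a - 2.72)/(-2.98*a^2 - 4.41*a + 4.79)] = (-4.6786*a^4 - 13.8474*a^3 + 6.9457*a^2 + 12.3372*a - 15.9709)/(8.8804*a^4 + 26.2836*a^3 - 9.1003*a^2 - 42.2478*a + 22.9441)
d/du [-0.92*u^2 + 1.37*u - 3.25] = 1.37 - 1.84*u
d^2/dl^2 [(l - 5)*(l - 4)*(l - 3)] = 6*l - 24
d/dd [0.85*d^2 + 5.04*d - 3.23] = 1.7*d + 5.04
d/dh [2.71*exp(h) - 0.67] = 2.71*exp(h)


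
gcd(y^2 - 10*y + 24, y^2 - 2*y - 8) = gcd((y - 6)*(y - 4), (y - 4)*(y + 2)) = y - 4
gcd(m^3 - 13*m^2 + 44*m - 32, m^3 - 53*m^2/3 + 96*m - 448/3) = m - 8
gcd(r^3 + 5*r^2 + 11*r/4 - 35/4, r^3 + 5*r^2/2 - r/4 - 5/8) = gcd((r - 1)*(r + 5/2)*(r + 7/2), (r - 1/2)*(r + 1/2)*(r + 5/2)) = r + 5/2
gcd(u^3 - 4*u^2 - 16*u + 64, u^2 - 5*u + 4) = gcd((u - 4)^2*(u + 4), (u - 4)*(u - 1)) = u - 4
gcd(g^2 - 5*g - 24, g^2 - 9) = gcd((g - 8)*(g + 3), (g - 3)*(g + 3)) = g + 3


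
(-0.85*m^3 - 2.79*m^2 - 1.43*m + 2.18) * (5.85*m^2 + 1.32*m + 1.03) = -4.9725*m^5 - 17.4435*m^4 - 12.9238*m^3 + 7.9917*m^2 + 1.4047*m + 2.2454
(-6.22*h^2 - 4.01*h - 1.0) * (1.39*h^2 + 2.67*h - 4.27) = -8.6458*h^4 - 22.1813*h^3 + 14.4627*h^2 + 14.4527*h + 4.27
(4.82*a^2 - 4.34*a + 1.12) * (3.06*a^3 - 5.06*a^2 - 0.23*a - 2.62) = 14.7492*a^5 - 37.6696*a^4 + 24.279*a^3 - 17.2974*a^2 + 11.1132*a - 2.9344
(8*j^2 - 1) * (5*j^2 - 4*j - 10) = 40*j^4 - 32*j^3 - 85*j^2 + 4*j + 10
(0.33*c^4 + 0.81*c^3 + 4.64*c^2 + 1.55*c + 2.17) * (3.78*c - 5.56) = 1.2474*c^5 + 1.227*c^4 + 13.0356*c^3 - 19.9394*c^2 - 0.415400000000002*c - 12.0652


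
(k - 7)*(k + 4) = k^2 - 3*k - 28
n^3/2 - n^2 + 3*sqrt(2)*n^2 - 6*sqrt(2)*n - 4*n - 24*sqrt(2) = (n/2 + 1)*(n - 4)*(n + 6*sqrt(2))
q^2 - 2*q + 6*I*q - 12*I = (q - 2)*(q + 6*I)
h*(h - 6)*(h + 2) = h^3 - 4*h^2 - 12*h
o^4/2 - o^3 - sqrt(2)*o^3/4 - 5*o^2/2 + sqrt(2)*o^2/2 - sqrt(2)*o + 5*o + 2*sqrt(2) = (o/2 + sqrt(2)/2)*(o - 2)*(o - 2*sqrt(2))*(o + sqrt(2)/2)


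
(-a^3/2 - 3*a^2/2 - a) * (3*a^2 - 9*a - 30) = -3*a^5/2 + 51*a^3/2 + 54*a^2 + 30*a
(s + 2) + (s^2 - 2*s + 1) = s^2 - s + 3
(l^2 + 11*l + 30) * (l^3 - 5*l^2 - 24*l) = l^5 + 6*l^4 - 49*l^3 - 414*l^2 - 720*l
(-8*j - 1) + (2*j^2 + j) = 2*j^2 - 7*j - 1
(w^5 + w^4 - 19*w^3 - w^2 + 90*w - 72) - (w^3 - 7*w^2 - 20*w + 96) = w^5 + w^4 - 20*w^3 + 6*w^2 + 110*w - 168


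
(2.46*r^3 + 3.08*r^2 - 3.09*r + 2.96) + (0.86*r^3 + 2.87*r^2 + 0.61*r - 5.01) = 3.32*r^3 + 5.95*r^2 - 2.48*r - 2.05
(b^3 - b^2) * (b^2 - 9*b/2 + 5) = b^5 - 11*b^4/2 + 19*b^3/2 - 5*b^2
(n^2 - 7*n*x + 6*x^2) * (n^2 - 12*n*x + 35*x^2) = n^4 - 19*n^3*x + 125*n^2*x^2 - 317*n*x^3 + 210*x^4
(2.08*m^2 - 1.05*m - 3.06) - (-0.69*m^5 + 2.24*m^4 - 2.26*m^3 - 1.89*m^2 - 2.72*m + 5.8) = 0.69*m^5 - 2.24*m^4 + 2.26*m^3 + 3.97*m^2 + 1.67*m - 8.86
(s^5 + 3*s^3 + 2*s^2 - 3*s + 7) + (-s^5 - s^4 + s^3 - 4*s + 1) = -s^4 + 4*s^3 + 2*s^2 - 7*s + 8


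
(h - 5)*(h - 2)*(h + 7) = h^3 - 39*h + 70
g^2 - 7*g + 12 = (g - 4)*(g - 3)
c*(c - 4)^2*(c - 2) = c^4 - 10*c^3 + 32*c^2 - 32*c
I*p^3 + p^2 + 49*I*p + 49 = (p - 7*I)*(p + 7*I)*(I*p + 1)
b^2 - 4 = (b - 2)*(b + 2)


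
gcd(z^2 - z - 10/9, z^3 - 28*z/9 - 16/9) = z + 2/3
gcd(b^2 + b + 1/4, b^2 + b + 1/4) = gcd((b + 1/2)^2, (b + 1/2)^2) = b^2 + b + 1/4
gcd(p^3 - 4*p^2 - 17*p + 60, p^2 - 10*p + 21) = p - 3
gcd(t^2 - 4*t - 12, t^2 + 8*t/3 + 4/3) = t + 2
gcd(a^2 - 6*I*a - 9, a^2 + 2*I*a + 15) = a - 3*I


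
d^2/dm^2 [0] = 0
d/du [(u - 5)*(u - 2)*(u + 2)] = 3*u^2 - 10*u - 4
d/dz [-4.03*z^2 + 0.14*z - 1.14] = 0.14 - 8.06*z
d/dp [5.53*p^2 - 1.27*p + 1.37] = 11.06*p - 1.27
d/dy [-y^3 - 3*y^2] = 3*y*(-y - 2)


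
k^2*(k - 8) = k^3 - 8*k^2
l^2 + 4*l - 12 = (l - 2)*(l + 6)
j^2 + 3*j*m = j*(j + 3*m)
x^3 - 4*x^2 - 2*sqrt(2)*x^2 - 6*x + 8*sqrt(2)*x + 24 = (x - 4)*(x - 3*sqrt(2))*(x + sqrt(2))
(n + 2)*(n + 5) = n^2 + 7*n + 10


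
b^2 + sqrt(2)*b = b*(b + sqrt(2))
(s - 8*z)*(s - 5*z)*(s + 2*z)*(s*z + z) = s^4*z - 11*s^3*z^2 + s^3*z + 14*s^2*z^3 - 11*s^2*z^2 + 80*s*z^4 + 14*s*z^3 + 80*z^4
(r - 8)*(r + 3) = r^2 - 5*r - 24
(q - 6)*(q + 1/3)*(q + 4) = q^3 - 5*q^2/3 - 74*q/3 - 8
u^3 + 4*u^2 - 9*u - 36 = (u - 3)*(u + 3)*(u + 4)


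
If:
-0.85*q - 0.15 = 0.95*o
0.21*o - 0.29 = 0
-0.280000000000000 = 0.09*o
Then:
No Solution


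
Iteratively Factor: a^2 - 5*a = (a - 5)*(a)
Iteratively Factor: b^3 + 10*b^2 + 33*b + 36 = (b + 4)*(b^2 + 6*b + 9) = (b + 3)*(b + 4)*(b + 3)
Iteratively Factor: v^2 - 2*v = (v)*(v - 2)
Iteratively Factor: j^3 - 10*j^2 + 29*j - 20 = (j - 4)*(j^2 - 6*j + 5) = (j - 5)*(j - 4)*(j - 1)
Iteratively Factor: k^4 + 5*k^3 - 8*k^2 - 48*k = (k + 4)*(k^3 + k^2 - 12*k) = (k + 4)^2*(k^2 - 3*k) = (k - 3)*(k + 4)^2*(k)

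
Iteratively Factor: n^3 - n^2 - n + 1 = (n + 1)*(n^2 - 2*n + 1) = (n - 1)*(n + 1)*(n - 1)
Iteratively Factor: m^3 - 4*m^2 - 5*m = (m + 1)*(m^2 - 5*m) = (m - 5)*(m + 1)*(m)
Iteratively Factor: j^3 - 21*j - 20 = (j - 5)*(j^2 + 5*j + 4) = (j - 5)*(j + 1)*(j + 4)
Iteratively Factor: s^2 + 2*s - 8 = (s - 2)*(s + 4)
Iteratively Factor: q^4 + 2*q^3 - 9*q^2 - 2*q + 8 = (q - 1)*(q^3 + 3*q^2 - 6*q - 8) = (q - 1)*(q + 4)*(q^2 - q - 2) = (q - 1)*(q + 1)*(q + 4)*(q - 2)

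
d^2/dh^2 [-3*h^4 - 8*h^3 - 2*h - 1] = 12*h*(-3*h - 4)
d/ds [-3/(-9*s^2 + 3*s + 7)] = 9*(1 - 6*s)/(-9*s^2 + 3*s + 7)^2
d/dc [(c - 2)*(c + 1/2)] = 2*c - 3/2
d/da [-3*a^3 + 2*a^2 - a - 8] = -9*a^2 + 4*a - 1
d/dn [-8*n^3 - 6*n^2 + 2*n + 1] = -24*n^2 - 12*n + 2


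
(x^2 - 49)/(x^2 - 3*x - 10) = (49 - x^2)/(-x^2 + 3*x + 10)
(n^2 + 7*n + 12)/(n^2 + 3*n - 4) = (n + 3)/(n - 1)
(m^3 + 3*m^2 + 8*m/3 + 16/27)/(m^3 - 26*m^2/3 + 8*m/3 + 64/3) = (9*m^2 + 15*m + 4)/(9*(m^2 - 10*m + 16))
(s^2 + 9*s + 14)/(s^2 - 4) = (s + 7)/(s - 2)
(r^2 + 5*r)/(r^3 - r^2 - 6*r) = (r + 5)/(r^2 - r - 6)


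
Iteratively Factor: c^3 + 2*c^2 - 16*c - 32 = (c + 2)*(c^2 - 16) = (c + 2)*(c + 4)*(c - 4)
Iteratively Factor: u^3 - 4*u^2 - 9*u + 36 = (u - 4)*(u^2 - 9) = (u - 4)*(u + 3)*(u - 3)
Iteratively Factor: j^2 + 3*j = (j)*(j + 3)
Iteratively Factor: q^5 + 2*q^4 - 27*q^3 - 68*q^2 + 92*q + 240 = (q - 5)*(q^4 + 7*q^3 + 8*q^2 - 28*q - 48) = (q - 5)*(q + 3)*(q^3 + 4*q^2 - 4*q - 16) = (q - 5)*(q - 2)*(q + 3)*(q^2 + 6*q + 8) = (q - 5)*(q - 2)*(q + 3)*(q + 4)*(q + 2)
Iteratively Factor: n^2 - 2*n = (n - 2)*(n)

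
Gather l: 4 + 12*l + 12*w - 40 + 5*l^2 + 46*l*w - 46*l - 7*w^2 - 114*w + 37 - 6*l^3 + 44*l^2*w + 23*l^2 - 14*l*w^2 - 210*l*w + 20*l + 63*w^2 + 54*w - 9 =-6*l^3 + l^2*(44*w + 28) + l*(-14*w^2 - 164*w - 14) + 56*w^2 - 48*w - 8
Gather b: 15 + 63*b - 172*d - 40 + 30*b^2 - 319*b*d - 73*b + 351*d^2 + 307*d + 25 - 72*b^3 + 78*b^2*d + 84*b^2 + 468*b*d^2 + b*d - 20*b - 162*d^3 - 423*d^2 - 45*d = -72*b^3 + b^2*(78*d + 114) + b*(468*d^2 - 318*d - 30) - 162*d^3 - 72*d^2 + 90*d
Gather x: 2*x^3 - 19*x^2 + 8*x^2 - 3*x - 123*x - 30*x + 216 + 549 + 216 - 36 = 2*x^3 - 11*x^2 - 156*x + 945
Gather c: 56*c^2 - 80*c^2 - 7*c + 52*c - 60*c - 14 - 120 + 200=-24*c^2 - 15*c + 66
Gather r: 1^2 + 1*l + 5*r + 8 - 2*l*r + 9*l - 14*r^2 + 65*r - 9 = 10*l - 14*r^2 + r*(70 - 2*l)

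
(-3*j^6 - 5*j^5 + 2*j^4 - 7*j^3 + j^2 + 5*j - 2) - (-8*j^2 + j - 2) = -3*j^6 - 5*j^5 + 2*j^4 - 7*j^3 + 9*j^2 + 4*j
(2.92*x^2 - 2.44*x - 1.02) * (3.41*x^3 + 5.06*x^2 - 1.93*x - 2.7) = 9.9572*x^5 + 6.4548*x^4 - 21.4602*x^3 - 8.336*x^2 + 8.5566*x + 2.754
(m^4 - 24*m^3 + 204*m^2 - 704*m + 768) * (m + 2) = m^5 - 22*m^4 + 156*m^3 - 296*m^2 - 640*m + 1536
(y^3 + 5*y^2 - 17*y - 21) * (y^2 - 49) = y^5 + 5*y^4 - 66*y^3 - 266*y^2 + 833*y + 1029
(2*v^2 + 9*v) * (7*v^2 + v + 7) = 14*v^4 + 65*v^3 + 23*v^2 + 63*v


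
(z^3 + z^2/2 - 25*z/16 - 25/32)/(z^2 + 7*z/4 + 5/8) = z - 5/4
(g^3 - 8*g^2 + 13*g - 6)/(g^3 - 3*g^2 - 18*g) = (g^2 - 2*g + 1)/(g*(g + 3))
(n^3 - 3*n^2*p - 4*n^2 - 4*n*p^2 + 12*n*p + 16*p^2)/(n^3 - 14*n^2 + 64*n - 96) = (n^2 - 3*n*p - 4*p^2)/(n^2 - 10*n + 24)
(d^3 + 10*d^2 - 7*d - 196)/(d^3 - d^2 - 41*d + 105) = (d^2 + 3*d - 28)/(d^2 - 8*d + 15)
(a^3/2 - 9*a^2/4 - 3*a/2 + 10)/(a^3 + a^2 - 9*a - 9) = (2*a^3 - 9*a^2 - 6*a + 40)/(4*(a^3 + a^2 - 9*a - 9))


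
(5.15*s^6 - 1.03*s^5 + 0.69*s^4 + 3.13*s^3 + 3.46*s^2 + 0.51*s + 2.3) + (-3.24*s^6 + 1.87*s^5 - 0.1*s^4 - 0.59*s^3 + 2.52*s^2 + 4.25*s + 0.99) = 1.91*s^6 + 0.84*s^5 + 0.59*s^4 + 2.54*s^3 + 5.98*s^2 + 4.76*s + 3.29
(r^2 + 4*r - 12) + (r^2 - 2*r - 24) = 2*r^2 + 2*r - 36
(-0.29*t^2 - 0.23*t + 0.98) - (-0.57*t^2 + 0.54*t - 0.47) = 0.28*t^2 - 0.77*t + 1.45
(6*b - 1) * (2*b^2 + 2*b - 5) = 12*b^3 + 10*b^2 - 32*b + 5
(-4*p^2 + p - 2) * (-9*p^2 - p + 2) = 36*p^4 - 5*p^3 + 9*p^2 + 4*p - 4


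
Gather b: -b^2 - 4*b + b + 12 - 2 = -b^2 - 3*b + 10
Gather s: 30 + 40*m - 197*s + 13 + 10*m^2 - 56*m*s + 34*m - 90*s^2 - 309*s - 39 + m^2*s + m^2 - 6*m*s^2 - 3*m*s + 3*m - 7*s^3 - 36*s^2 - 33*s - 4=11*m^2 + 77*m - 7*s^3 + s^2*(-6*m - 126) + s*(m^2 - 59*m - 539)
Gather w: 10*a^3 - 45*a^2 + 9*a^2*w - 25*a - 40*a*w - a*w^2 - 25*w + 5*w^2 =10*a^3 - 45*a^2 - 25*a + w^2*(5 - a) + w*(9*a^2 - 40*a - 25)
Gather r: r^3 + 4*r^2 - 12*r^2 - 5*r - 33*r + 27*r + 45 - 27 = r^3 - 8*r^2 - 11*r + 18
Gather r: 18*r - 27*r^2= -27*r^2 + 18*r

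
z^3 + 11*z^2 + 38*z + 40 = (z + 2)*(z + 4)*(z + 5)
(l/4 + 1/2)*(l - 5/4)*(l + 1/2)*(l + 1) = l^4/4 + 9*l^3/16 - 7*l^2/32 - 27*l/32 - 5/16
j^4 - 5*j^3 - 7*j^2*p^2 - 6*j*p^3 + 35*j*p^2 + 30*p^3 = (j - 5)*(j - 3*p)*(j + p)*(j + 2*p)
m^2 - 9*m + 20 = (m - 5)*(m - 4)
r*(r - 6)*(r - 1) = r^3 - 7*r^2 + 6*r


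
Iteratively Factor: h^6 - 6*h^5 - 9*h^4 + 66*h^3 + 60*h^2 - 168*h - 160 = (h + 2)*(h^5 - 8*h^4 + 7*h^3 + 52*h^2 - 44*h - 80) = (h - 4)*(h + 2)*(h^4 - 4*h^3 - 9*h^2 + 16*h + 20) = (h - 5)*(h - 4)*(h + 2)*(h^3 + h^2 - 4*h - 4) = (h - 5)*(h - 4)*(h - 2)*(h + 2)*(h^2 + 3*h + 2) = (h - 5)*(h - 4)*(h - 2)*(h + 1)*(h + 2)*(h + 2)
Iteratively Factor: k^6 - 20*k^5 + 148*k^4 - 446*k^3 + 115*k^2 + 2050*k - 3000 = (k - 4)*(k^5 - 16*k^4 + 84*k^3 - 110*k^2 - 325*k + 750) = (k - 5)*(k - 4)*(k^4 - 11*k^3 + 29*k^2 + 35*k - 150) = (k - 5)*(k - 4)*(k + 2)*(k^3 - 13*k^2 + 55*k - 75) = (k - 5)^2*(k - 4)*(k + 2)*(k^2 - 8*k + 15) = (k - 5)^3*(k - 4)*(k + 2)*(k - 3)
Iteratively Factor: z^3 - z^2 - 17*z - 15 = (z - 5)*(z^2 + 4*z + 3) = (z - 5)*(z + 3)*(z + 1)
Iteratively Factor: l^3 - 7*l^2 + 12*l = (l - 3)*(l^2 - 4*l) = (l - 4)*(l - 3)*(l)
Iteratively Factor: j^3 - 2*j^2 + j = (j - 1)*(j^2 - j) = (j - 1)^2*(j)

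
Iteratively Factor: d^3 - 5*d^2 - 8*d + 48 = (d - 4)*(d^2 - d - 12) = (d - 4)^2*(d + 3)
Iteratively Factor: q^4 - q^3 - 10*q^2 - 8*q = (q - 4)*(q^3 + 3*q^2 + 2*q) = (q - 4)*(q + 1)*(q^2 + 2*q) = (q - 4)*(q + 1)*(q + 2)*(q)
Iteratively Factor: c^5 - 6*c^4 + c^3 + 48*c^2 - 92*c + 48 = (c - 2)*(c^4 - 4*c^3 - 7*c^2 + 34*c - 24) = (c - 2)^2*(c^3 - 2*c^2 - 11*c + 12) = (c - 4)*(c - 2)^2*(c^2 + 2*c - 3) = (c - 4)*(c - 2)^2*(c - 1)*(c + 3)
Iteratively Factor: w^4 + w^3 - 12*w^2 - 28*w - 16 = (w + 1)*(w^3 - 12*w - 16) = (w - 4)*(w + 1)*(w^2 + 4*w + 4) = (w - 4)*(w + 1)*(w + 2)*(w + 2)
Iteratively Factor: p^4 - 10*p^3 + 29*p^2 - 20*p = (p - 5)*(p^3 - 5*p^2 + 4*p) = (p - 5)*(p - 1)*(p^2 - 4*p) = (p - 5)*(p - 4)*(p - 1)*(p)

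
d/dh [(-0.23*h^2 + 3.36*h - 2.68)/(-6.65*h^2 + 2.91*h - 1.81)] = (21.6747*h^2 - 34.8114*h + 1.7172)/(44.2225*h^4 - 38.703*h^3 + 32.5411*h^2 - 10.5342*h + 3.2761)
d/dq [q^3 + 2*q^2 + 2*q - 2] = 3*q^2 + 4*q + 2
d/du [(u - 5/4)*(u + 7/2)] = 2*u + 9/4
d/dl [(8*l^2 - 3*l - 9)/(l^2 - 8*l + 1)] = (-61*l^2 + 34*l - 75)/(l^4 - 16*l^3 + 66*l^2 - 16*l + 1)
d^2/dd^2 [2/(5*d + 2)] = 100/(5*d + 2)^3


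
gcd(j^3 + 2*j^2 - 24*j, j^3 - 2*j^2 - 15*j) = j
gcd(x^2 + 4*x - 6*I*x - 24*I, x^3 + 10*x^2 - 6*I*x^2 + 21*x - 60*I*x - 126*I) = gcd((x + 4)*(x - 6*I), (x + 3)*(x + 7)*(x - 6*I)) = x - 6*I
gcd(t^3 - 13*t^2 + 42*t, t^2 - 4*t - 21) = t - 7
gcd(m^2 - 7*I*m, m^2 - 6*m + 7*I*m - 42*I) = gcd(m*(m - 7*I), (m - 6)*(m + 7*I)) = 1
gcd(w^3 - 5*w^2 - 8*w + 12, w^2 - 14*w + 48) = w - 6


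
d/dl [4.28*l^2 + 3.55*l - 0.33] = 8.56*l + 3.55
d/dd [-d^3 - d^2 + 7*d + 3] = -3*d^2 - 2*d + 7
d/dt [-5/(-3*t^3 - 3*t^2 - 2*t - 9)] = 5*(-9*t^2 - 6*t - 2)/(3*t^3 + 3*t^2 + 2*t + 9)^2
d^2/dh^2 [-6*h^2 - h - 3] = -12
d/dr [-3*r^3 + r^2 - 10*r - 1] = -9*r^2 + 2*r - 10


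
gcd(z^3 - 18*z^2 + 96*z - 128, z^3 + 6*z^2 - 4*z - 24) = z - 2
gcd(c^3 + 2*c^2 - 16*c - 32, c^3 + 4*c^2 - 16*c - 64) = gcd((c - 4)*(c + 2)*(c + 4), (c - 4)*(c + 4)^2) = c^2 - 16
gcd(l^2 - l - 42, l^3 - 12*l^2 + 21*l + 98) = l - 7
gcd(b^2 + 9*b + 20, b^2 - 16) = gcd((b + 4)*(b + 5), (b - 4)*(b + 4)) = b + 4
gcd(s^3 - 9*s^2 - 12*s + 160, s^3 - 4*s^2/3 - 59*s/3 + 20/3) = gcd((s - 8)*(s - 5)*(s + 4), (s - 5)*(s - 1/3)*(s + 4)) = s^2 - s - 20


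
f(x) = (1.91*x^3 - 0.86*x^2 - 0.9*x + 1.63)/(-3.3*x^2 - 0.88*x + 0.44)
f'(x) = (6.6*x + 0.88)*(1.91*x^3 - 0.86*x^2 - 0.9*x + 1.63)/(-3.3*x^2 - 0.88*x + 0.44)^2 + (5.73*x^2 - 1.72*x - 0.9)/(-3.3*x^2 - 0.88*x + 0.44) = (-6.303*x^4 - 3.3616*x^3 + 0.308*x^2 + 10.0012*x + 1.0384)/(10.89*x^4 + 5.808*x^3 - 2.1296*x^2 - 0.7744*x + 0.1936)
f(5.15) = -2.57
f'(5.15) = -0.58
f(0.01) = 3.76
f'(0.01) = 6.13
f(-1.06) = 0.28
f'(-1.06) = -2.42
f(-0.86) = -0.44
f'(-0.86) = -5.59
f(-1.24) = 0.63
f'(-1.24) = -1.54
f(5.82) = -2.95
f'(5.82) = -0.58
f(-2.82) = 1.95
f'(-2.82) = -0.64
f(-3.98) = 2.67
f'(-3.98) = -0.60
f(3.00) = -1.34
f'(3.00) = -0.56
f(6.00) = -3.06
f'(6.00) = -0.58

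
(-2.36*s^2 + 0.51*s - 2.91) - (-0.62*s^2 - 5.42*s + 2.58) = -1.74*s^2 + 5.93*s - 5.49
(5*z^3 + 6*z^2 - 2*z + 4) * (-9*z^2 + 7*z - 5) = -45*z^5 - 19*z^4 + 35*z^3 - 80*z^2 + 38*z - 20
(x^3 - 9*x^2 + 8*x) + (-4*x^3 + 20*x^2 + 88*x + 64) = -3*x^3 + 11*x^2 + 96*x + 64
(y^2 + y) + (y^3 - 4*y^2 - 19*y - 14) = y^3 - 3*y^2 - 18*y - 14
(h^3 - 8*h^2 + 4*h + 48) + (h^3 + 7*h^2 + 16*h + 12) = 2*h^3 - h^2 + 20*h + 60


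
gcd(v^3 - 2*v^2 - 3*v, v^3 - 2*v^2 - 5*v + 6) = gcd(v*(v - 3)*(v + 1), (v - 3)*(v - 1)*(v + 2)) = v - 3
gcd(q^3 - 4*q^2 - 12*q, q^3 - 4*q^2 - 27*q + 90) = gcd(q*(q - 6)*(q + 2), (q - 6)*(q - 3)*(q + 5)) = q - 6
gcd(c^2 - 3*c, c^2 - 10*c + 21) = c - 3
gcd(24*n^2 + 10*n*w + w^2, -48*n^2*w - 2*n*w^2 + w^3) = 6*n + w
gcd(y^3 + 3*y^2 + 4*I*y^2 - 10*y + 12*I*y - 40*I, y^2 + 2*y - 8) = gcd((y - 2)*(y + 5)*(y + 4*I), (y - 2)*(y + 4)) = y - 2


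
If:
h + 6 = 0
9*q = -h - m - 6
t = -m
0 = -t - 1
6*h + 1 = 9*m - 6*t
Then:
No Solution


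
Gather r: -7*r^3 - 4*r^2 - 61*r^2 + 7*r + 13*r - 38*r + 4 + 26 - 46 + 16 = -7*r^3 - 65*r^2 - 18*r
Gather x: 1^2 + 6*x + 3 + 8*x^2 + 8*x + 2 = 8*x^2 + 14*x + 6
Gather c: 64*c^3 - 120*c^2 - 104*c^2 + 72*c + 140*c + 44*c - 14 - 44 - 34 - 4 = 64*c^3 - 224*c^2 + 256*c - 96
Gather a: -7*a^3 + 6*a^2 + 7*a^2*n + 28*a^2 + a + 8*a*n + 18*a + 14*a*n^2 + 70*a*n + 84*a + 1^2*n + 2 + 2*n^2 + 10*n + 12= -7*a^3 + a^2*(7*n + 34) + a*(14*n^2 + 78*n + 103) + 2*n^2 + 11*n + 14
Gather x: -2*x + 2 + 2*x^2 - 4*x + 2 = 2*x^2 - 6*x + 4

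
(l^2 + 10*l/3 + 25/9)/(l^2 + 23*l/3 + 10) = (l + 5/3)/(l + 6)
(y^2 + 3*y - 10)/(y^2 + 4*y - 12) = (y + 5)/(y + 6)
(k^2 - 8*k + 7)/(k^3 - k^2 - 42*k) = (k - 1)/(k*(k + 6))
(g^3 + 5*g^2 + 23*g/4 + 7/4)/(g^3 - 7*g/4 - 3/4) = (2*g + 7)/(2*g - 3)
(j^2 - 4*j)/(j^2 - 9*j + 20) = j/(j - 5)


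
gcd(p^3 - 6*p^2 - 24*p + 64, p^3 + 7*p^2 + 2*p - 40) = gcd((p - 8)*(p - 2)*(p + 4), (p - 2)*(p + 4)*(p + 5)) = p^2 + 2*p - 8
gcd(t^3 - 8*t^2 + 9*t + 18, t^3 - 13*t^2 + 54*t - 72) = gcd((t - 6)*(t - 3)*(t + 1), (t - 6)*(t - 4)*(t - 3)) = t^2 - 9*t + 18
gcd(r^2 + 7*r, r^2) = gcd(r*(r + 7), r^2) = r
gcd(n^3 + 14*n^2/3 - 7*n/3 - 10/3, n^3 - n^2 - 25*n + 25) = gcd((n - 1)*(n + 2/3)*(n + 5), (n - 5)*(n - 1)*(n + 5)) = n^2 + 4*n - 5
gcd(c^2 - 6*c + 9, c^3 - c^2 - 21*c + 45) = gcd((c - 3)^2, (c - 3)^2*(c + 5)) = c^2 - 6*c + 9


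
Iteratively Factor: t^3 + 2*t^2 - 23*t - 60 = (t + 3)*(t^2 - t - 20) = (t - 5)*(t + 3)*(t + 4)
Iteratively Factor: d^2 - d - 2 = (d - 2)*(d + 1)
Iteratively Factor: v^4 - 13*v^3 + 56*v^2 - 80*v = (v)*(v^3 - 13*v^2 + 56*v - 80) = v*(v - 4)*(v^2 - 9*v + 20) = v*(v - 5)*(v - 4)*(v - 4)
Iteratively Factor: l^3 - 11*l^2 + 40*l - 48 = (l - 4)*(l^2 - 7*l + 12) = (l - 4)*(l - 3)*(l - 4)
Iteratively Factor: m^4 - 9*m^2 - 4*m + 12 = (m - 1)*(m^3 + m^2 - 8*m - 12) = (m - 1)*(m + 2)*(m^2 - m - 6) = (m - 3)*(m - 1)*(m + 2)*(m + 2)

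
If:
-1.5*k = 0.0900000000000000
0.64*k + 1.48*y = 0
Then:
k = -0.06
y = 0.03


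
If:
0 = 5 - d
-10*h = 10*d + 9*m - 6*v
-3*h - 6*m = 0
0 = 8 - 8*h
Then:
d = 5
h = 1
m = -1/2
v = 37/4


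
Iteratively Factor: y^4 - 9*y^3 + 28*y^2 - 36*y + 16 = (y - 4)*(y^3 - 5*y^2 + 8*y - 4) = (y - 4)*(y - 2)*(y^2 - 3*y + 2) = (y - 4)*(y - 2)^2*(y - 1)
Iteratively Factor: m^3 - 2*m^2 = (m)*(m^2 - 2*m) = m*(m - 2)*(m)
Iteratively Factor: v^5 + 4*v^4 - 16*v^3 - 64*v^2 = (v + 4)*(v^4 - 16*v^2) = v*(v + 4)*(v^3 - 16*v) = v^2*(v + 4)*(v^2 - 16) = v^2*(v - 4)*(v + 4)*(v + 4)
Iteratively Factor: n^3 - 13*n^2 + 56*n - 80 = (n - 4)*(n^2 - 9*n + 20) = (n - 4)^2*(n - 5)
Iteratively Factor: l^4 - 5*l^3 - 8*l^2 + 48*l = (l + 3)*(l^3 - 8*l^2 + 16*l) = (l - 4)*(l + 3)*(l^2 - 4*l) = (l - 4)^2*(l + 3)*(l)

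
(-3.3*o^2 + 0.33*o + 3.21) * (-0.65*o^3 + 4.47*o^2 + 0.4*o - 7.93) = 2.145*o^5 - 14.9655*o^4 - 1.9314*o^3 + 40.6497*o^2 - 1.3329*o - 25.4553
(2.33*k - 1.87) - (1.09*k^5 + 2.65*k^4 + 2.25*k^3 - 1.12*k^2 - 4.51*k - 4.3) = -1.09*k^5 - 2.65*k^4 - 2.25*k^3 + 1.12*k^2 + 6.84*k + 2.43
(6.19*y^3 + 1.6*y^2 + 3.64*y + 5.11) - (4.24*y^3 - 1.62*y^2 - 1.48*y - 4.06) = 1.95*y^3 + 3.22*y^2 + 5.12*y + 9.17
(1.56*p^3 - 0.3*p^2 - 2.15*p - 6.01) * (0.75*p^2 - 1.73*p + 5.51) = 1.17*p^5 - 2.9238*p^4 + 7.5021*p^3 - 2.441*p^2 - 1.4492*p - 33.1151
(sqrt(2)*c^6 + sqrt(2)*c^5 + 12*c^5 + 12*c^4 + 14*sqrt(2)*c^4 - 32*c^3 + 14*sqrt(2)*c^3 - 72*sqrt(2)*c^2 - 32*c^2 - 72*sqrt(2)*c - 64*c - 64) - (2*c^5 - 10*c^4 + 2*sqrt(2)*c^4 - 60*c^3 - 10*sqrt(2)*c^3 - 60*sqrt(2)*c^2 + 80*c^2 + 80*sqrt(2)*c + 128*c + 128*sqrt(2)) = sqrt(2)*c^6 + sqrt(2)*c^5 + 10*c^5 + 12*sqrt(2)*c^4 + 22*c^4 + 28*c^3 + 24*sqrt(2)*c^3 - 112*c^2 - 12*sqrt(2)*c^2 - 152*sqrt(2)*c - 192*c - 128*sqrt(2) - 64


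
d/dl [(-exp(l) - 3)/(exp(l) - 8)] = 11*exp(l)/(exp(l) - 8)^2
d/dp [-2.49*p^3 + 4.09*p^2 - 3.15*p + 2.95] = -7.47*p^2 + 8.18*p - 3.15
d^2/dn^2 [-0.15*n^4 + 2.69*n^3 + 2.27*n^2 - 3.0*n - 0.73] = -1.8*n^2 + 16.14*n + 4.54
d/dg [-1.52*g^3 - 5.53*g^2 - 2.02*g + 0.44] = -4.56*g^2 - 11.06*g - 2.02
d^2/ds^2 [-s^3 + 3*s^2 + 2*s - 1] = 6 - 6*s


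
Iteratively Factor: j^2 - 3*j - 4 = (j - 4)*(j + 1)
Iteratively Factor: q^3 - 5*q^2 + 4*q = (q - 1)*(q^2 - 4*q) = (q - 4)*(q - 1)*(q)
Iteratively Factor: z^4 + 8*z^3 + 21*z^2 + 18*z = (z + 3)*(z^3 + 5*z^2 + 6*z) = (z + 2)*(z + 3)*(z^2 + 3*z) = (z + 2)*(z + 3)^2*(z)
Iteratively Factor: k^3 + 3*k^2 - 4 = (k + 2)*(k^2 + k - 2) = (k - 1)*(k + 2)*(k + 2)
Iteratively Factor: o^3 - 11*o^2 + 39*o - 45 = (o - 3)*(o^2 - 8*o + 15) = (o - 3)^2*(o - 5)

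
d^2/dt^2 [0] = 0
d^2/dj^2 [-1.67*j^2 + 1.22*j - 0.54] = -3.34000000000000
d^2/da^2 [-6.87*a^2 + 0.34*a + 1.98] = -13.7400000000000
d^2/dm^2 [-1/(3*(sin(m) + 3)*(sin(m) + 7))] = (4*sin(m)^4 + 30*sin(m)^3 + 10*sin(m)^2 - 270*sin(m) - 158)/(3*(sin(m) + 3)^3*(sin(m) + 7)^3)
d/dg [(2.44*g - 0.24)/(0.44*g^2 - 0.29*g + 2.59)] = (-1.0736*g^2 + 0.2112*g + 6.25)/(0.1936*g^4 - 0.2552*g^3 + 2.3633*g^2 - 1.5022*g + 6.7081)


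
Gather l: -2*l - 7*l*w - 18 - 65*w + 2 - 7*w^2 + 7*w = l*(-7*w - 2) - 7*w^2 - 58*w - 16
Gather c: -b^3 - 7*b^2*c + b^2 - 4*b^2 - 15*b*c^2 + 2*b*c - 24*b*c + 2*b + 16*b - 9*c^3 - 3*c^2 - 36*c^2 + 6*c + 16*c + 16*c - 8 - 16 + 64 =-b^3 - 3*b^2 + 18*b - 9*c^3 + c^2*(-15*b - 39) + c*(-7*b^2 - 22*b + 38) + 40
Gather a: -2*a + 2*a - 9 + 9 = 0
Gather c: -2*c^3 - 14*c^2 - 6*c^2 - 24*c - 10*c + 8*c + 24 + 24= -2*c^3 - 20*c^2 - 26*c + 48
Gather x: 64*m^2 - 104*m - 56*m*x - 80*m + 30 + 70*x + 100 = 64*m^2 - 184*m + x*(70 - 56*m) + 130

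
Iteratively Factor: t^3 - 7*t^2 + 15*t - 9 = (t - 3)*(t^2 - 4*t + 3) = (t - 3)*(t - 1)*(t - 3)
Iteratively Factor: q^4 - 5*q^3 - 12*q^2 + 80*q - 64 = (q - 1)*(q^3 - 4*q^2 - 16*q + 64) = (q - 4)*(q - 1)*(q^2 - 16) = (q - 4)^2*(q - 1)*(q + 4)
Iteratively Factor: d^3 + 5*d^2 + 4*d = (d + 4)*(d^2 + d) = (d + 1)*(d + 4)*(d)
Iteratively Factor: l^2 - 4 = (l + 2)*(l - 2)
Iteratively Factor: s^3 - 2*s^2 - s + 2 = (s - 2)*(s^2 - 1) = (s - 2)*(s + 1)*(s - 1)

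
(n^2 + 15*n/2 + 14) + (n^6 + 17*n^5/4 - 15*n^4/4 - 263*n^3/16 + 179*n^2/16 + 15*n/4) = n^6 + 17*n^5/4 - 15*n^4/4 - 263*n^3/16 + 195*n^2/16 + 45*n/4 + 14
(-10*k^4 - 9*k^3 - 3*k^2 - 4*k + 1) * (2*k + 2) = -20*k^5 - 38*k^4 - 24*k^3 - 14*k^2 - 6*k + 2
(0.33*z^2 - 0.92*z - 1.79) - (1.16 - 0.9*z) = 0.33*z^2 - 0.02*z - 2.95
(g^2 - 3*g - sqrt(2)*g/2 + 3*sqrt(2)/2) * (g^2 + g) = g^4 - 2*g^3 - sqrt(2)*g^3/2 - 3*g^2 + sqrt(2)*g^2 + 3*sqrt(2)*g/2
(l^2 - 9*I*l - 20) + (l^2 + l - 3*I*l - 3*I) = 2*l^2 + l - 12*I*l - 20 - 3*I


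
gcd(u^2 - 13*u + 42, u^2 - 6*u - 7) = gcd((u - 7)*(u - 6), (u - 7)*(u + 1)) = u - 7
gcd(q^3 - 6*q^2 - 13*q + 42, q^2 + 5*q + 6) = q + 3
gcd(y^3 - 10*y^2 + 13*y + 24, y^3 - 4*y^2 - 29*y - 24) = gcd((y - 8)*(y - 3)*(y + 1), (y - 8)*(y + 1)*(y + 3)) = y^2 - 7*y - 8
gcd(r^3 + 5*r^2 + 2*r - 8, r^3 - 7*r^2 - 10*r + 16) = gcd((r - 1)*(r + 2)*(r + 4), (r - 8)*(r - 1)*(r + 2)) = r^2 + r - 2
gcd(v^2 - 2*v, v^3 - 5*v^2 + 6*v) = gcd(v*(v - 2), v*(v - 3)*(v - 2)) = v^2 - 2*v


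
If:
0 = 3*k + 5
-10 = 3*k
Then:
No Solution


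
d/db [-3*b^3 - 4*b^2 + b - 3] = -9*b^2 - 8*b + 1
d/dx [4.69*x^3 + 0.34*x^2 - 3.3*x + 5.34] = 14.07*x^2 + 0.68*x - 3.3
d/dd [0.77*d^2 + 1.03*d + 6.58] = 1.54*d + 1.03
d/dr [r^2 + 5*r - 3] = 2*r + 5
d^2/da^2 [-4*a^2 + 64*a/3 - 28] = -8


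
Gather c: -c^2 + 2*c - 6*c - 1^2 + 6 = -c^2 - 4*c + 5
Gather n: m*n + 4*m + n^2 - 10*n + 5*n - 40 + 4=4*m + n^2 + n*(m - 5) - 36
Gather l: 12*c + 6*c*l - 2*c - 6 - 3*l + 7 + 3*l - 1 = 6*c*l + 10*c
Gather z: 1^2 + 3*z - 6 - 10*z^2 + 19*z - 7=-10*z^2 + 22*z - 12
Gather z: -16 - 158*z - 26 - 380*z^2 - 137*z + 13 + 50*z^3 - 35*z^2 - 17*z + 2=50*z^3 - 415*z^2 - 312*z - 27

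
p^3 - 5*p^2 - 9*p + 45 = (p - 5)*(p - 3)*(p + 3)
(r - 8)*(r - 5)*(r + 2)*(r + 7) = r^4 - 4*r^3 - 63*r^2 + 178*r + 560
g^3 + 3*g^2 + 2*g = g*(g + 1)*(g + 2)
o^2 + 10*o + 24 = (o + 4)*(o + 6)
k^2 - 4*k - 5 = (k - 5)*(k + 1)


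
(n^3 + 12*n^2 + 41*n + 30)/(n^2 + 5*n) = n + 7 + 6/n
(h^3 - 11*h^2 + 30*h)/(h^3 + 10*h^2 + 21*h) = (h^2 - 11*h + 30)/(h^2 + 10*h + 21)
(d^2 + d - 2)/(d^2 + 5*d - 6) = (d + 2)/(d + 6)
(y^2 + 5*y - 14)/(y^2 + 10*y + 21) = (y - 2)/(y + 3)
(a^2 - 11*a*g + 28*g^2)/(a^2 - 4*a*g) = (a - 7*g)/a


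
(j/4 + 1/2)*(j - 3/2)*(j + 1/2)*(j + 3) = j^4/4 + j^3 + j^2/16 - 39*j/16 - 9/8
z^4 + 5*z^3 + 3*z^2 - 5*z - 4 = (z - 1)*(z + 1)^2*(z + 4)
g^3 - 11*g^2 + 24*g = g*(g - 8)*(g - 3)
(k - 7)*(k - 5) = k^2 - 12*k + 35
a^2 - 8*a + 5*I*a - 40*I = (a - 8)*(a + 5*I)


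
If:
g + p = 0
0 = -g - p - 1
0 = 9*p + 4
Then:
No Solution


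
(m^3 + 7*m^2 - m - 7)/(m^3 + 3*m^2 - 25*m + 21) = (m + 1)/(m - 3)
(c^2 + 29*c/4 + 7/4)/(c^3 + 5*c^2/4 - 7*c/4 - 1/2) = (c + 7)/(c^2 + c - 2)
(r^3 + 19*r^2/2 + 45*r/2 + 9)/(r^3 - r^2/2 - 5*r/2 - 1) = (r^2 + 9*r + 18)/(r^2 - r - 2)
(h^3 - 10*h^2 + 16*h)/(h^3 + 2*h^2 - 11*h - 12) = h*(h^2 - 10*h + 16)/(h^3 + 2*h^2 - 11*h - 12)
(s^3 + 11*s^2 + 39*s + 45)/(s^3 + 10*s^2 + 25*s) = (s^2 + 6*s + 9)/(s*(s + 5))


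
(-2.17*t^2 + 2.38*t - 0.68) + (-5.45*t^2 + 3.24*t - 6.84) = -7.62*t^2 + 5.62*t - 7.52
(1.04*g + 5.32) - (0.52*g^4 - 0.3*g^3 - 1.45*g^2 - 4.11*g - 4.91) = -0.52*g^4 + 0.3*g^3 + 1.45*g^2 + 5.15*g + 10.23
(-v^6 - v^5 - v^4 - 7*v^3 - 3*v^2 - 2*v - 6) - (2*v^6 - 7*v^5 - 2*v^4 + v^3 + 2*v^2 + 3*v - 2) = -3*v^6 + 6*v^5 + v^4 - 8*v^3 - 5*v^2 - 5*v - 4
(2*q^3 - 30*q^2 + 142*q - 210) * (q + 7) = 2*q^4 - 16*q^3 - 68*q^2 + 784*q - 1470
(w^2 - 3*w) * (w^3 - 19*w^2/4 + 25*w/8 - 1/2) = w^5 - 31*w^4/4 + 139*w^3/8 - 79*w^2/8 + 3*w/2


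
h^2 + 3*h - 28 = (h - 4)*(h + 7)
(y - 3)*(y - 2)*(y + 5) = y^3 - 19*y + 30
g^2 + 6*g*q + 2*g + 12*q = (g + 2)*(g + 6*q)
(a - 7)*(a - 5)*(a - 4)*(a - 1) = a^4 - 17*a^3 + 99*a^2 - 223*a + 140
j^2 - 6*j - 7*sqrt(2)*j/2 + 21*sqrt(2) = (j - 6)*(j - 7*sqrt(2)/2)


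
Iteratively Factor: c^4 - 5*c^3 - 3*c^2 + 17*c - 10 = (c + 2)*(c^3 - 7*c^2 + 11*c - 5) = (c - 1)*(c + 2)*(c^2 - 6*c + 5) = (c - 1)^2*(c + 2)*(c - 5)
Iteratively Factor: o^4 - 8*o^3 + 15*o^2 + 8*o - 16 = (o - 1)*(o^3 - 7*o^2 + 8*o + 16) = (o - 4)*(o - 1)*(o^2 - 3*o - 4) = (o - 4)*(o - 1)*(o + 1)*(o - 4)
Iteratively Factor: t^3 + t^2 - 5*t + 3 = (t - 1)*(t^2 + 2*t - 3) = (t - 1)^2*(t + 3)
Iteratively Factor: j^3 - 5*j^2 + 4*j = (j)*(j^2 - 5*j + 4) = j*(j - 4)*(j - 1)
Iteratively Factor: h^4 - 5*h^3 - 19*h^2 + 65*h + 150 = (h - 5)*(h^3 - 19*h - 30) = (h - 5)*(h + 3)*(h^2 - 3*h - 10) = (h - 5)*(h + 2)*(h + 3)*(h - 5)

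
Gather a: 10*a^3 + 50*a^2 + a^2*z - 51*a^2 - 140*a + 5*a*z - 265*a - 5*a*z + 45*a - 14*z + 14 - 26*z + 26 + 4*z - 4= 10*a^3 + a^2*(z - 1) - 360*a - 36*z + 36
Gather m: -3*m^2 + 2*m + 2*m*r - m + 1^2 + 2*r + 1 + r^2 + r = -3*m^2 + m*(2*r + 1) + r^2 + 3*r + 2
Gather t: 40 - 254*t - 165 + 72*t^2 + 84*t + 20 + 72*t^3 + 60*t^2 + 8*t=72*t^3 + 132*t^2 - 162*t - 105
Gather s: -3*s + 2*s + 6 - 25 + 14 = -s - 5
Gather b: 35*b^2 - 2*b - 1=35*b^2 - 2*b - 1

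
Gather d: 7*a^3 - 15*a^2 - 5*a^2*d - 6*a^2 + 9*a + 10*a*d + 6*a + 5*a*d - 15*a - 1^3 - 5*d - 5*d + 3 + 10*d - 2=7*a^3 - 21*a^2 + d*(-5*a^2 + 15*a)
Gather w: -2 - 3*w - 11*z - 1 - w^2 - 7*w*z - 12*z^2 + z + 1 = -w^2 + w*(-7*z - 3) - 12*z^2 - 10*z - 2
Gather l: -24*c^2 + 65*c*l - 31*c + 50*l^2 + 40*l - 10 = -24*c^2 - 31*c + 50*l^2 + l*(65*c + 40) - 10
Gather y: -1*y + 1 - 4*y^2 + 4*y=-4*y^2 + 3*y + 1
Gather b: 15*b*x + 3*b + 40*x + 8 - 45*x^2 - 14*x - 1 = b*(15*x + 3) - 45*x^2 + 26*x + 7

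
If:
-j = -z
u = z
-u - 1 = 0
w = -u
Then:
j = -1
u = -1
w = 1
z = -1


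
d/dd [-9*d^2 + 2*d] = 2 - 18*d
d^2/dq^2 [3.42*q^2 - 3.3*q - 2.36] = 6.84000000000000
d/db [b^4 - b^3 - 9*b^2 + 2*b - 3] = 4*b^3 - 3*b^2 - 18*b + 2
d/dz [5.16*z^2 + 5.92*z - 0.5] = 10.32*z + 5.92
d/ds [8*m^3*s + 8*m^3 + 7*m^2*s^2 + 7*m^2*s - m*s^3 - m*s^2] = m*(8*m^2 + 14*m*s + 7*m - 3*s^2 - 2*s)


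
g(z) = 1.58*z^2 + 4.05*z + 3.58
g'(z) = 3.16*z + 4.05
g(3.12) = 31.60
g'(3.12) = 13.91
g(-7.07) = 53.92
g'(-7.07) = -18.29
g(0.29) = 4.89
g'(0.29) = 4.97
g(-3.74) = 10.53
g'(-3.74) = -7.77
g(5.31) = 69.64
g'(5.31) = 20.83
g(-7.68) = 65.67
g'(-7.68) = -20.22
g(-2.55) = 3.53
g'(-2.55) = -4.01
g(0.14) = 4.18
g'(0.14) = 4.49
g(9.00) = 168.01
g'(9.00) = 32.49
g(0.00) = 3.58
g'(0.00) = 4.05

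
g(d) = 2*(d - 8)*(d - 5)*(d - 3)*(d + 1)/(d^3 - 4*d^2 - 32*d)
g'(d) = 2*(d - 8)*(d - 5)*(d - 3)*(d + 1)*(-3*d^2 + 8*d + 32)/(d^3 - 4*d^2 - 32*d)^2 + 2*(d - 8)*(d - 5)*(d - 3)/(d^3 - 4*d^2 - 32*d) + 2*(d - 8)*(d - 5)*(d + 1)/(d^3 - 4*d^2 - 32*d) + 2*(d - 8)*(d - 3)*(d + 1)/(d^3 - 4*d^2 - 32*d) + 2*(d - 5)*(d - 3)*(d + 1)/(d^3 - 4*d^2 - 32*d)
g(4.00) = -0.31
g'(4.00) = 0.05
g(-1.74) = 12.02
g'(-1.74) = -18.98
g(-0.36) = -17.59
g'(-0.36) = -63.00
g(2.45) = 0.61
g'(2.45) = -1.52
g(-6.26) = -77.53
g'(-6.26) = -16.69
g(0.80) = 8.66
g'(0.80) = -13.82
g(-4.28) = -369.81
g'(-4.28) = -1203.77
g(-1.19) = 2.95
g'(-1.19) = -15.26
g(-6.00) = -82.50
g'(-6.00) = -21.83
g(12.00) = 8.53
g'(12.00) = 1.58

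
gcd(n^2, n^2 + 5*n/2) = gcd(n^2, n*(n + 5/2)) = n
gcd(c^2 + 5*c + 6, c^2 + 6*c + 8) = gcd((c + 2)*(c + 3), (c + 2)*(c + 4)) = c + 2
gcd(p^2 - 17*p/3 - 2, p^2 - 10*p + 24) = p - 6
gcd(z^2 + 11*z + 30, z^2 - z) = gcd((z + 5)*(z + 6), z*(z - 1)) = 1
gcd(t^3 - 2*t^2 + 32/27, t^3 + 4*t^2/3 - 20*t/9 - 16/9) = t^2 - 2*t/3 - 8/9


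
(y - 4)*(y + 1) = y^2 - 3*y - 4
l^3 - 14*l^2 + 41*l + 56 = (l - 8)*(l - 7)*(l + 1)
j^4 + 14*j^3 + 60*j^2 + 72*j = j*(j + 2)*(j + 6)^2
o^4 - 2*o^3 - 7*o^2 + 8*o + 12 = (o - 3)*(o - 2)*(o + 1)*(o + 2)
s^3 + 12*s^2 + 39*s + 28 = (s + 1)*(s + 4)*(s + 7)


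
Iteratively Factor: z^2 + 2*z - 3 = (z - 1)*(z + 3)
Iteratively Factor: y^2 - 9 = (y + 3)*(y - 3)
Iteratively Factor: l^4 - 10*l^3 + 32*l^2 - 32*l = (l - 4)*(l^3 - 6*l^2 + 8*l) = (l - 4)^2*(l^2 - 2*l) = l*(l - 4)^2*(l - 2)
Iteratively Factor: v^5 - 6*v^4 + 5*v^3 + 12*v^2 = (v - 3)*(v^4 - 3*v^3 - 4*v^2) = (v - 3)*(v + 1)*(v^3 - 4*v^2) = (v - 4)*(v - 3)*(v + 1)*(v^2) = v*(v - 4)*(v - 3)*(v + 1)*(v)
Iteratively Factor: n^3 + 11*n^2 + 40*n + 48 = (n + 3)*(n^2 + 8*n + 16) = (n + 3)*(n + 4)*(n + 4)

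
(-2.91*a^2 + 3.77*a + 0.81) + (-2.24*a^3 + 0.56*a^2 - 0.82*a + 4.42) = -2.24*a^3 - 2.35*a^2 + 2.95*a + 5.23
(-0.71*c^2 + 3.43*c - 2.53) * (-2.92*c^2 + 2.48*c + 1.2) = 2.0732*c^4 - 11.7764*c^3 + 15.042*c^2 - 2.1584*c - 3.036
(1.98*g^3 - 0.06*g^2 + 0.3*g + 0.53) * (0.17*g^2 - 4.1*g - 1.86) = 0.3366*g^5 - 8.1282*g^4 - 3.3858*g^3 - 1.0283*g^2 - 2.731*g - 0.9858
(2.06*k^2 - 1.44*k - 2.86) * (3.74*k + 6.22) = 7.7044*k^3 + 7.4276*k^2 - 19.6532*k - 17.7892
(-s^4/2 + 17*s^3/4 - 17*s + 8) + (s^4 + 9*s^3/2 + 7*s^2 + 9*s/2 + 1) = s^4/2 + 35*s^3/4 + 7*s^2 - 25*s/2 + 9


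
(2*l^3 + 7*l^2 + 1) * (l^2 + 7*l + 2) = 2*l^5 + 21*l^4 + 53*l^3 + 15*l^2 + 7*l + 2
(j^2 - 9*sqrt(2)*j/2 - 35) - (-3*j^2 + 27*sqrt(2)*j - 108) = 4*j^2 - 63*sqrt(2)*j/2 + 73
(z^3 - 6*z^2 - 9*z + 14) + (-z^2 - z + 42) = z^3 - 7*z^2 - 10*z + 56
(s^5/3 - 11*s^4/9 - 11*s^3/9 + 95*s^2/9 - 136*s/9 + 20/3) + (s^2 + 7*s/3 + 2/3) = s^5/3 - 11*s^4/9 - 11*s^3/9 + 104*s^2/9 - 115*s/9 + 22/3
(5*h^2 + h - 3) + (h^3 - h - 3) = h^3 + 5*h^2 - 6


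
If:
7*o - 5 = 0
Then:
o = 5/7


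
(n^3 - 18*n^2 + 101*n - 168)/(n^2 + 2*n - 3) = (n^3 - 18*n^2 + 101*n - 168)/(n^2 + 2*n - 3)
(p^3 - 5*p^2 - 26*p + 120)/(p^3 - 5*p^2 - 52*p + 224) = (p^2 - p - 30)/(p^2 - p - 56)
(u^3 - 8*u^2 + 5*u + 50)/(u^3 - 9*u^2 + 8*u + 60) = (u - 5)/(u - 6)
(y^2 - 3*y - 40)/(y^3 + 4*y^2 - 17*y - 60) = (y - 8)/(y^2 - y - 12)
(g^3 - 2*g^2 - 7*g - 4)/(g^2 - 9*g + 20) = (g^2 + 2*g + 1)/(g - 5)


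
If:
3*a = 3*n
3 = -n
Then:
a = -3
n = -3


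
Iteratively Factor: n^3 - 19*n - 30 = (n + 2)*(n^2 - 2*n - 15) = (n + 2)*(n + 3)*(n - 5)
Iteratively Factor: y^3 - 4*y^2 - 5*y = (y - 5)*(y^2 + y) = y*(y - 5)*(y + 1)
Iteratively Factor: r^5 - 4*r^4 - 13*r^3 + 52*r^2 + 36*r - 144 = (r - 3)*(r^4 - r^3 - 16*r^2 + 4*r + 48) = (r - 3)*(r - 2)*(r^3 + r^2 - 14*r - 24) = (r - 3)*(r - 2)*(r + 2)*(r^2 - r - 12) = (r - 4)*(r - 3)*(r - 2)*(r + 2)*(r + 3)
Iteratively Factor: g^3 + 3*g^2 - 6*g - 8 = (g - 2)*(g^2 + 5*g + 4) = (g - 2)*(g + 4)*(g + 1)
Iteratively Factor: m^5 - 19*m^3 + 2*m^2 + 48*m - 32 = (m - 4)*(m^4 + 4*m^3 - 3*m^2 - 10*m + 8) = (m - 4)*(m + 4)*(m^3 - 3*m + 2) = (m - 4)*(m - 1)*(m + 4)*(m^2 + m - 2) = (m - 4)*(m - 1)*(m + 2)*(m + 4)*(m - 1)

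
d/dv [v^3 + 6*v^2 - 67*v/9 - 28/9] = 3*v^2 + 12*v - 67/9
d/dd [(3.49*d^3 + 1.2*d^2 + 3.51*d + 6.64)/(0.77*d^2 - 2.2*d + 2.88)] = (2.6873*d^4 - 15.356*d^3 + 24.8109*d^2 - 3.3136*d + 24.7168)/(0.5929*d^4 - 3.388*d^3 + 9.2752*d^2 - 12.672*d + 8.2944)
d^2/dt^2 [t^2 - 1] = 2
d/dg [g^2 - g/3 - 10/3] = 2*g - 1/3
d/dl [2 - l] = -1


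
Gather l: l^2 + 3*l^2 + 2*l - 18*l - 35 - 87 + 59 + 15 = 4*l^2 - 16*l - 48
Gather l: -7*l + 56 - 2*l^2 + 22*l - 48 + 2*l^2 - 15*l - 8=0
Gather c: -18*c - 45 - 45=-18*c - 90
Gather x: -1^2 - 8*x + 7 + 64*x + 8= 56*x + 14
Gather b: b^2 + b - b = b^2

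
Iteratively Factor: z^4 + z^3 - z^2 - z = (z)*(z^3 + z^2 - z - 1) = z*(z + 1)*(z^2 - 1) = z*(z + 1)^2*(z - 1)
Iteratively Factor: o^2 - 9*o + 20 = (o - 5)*(o - 4)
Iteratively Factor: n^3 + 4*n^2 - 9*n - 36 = (n - 3)*(n^2 + 7*n + 12) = (n - 3)*(n + 4)*(n + 3)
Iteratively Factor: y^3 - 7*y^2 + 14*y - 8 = (y - 1)*(y^2 - 6*y + 8) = (y - 4)*(y - 1)*(y - 2)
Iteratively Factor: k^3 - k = (k)*(k^2 - 1) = k*(k + 1)*(k - 1)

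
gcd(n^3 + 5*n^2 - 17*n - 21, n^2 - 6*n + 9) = n - 3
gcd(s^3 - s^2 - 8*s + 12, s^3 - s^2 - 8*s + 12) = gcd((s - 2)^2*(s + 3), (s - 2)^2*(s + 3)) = s^3 - s^2 - 8*s + 12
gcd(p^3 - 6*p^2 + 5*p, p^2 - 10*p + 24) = 1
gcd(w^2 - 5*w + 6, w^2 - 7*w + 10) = w - 2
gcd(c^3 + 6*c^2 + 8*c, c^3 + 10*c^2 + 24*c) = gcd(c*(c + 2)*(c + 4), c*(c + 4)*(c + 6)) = c^2 + 4*c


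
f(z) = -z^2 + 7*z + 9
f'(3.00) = 1.00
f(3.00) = 21.00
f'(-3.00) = 13.00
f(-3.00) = -21.00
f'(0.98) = 5.04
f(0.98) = 14.90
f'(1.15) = 4.70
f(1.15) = 15.73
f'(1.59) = 3.82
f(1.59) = 17.60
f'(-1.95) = 10.90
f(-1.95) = -8.45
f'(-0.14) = 7.28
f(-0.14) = 8.00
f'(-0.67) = 8.34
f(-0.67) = 3.86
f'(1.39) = 4.22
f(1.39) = 16.80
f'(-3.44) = 13.88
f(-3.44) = -26.91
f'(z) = 7 - 2*z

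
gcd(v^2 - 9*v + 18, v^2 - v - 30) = v - 6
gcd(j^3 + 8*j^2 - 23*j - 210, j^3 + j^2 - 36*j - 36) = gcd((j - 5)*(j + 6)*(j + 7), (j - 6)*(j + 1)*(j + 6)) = j + 6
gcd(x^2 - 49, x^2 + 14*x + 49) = x + 7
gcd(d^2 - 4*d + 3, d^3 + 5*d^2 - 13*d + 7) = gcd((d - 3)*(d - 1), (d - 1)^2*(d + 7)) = d - 1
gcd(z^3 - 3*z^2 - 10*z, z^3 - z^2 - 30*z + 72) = 1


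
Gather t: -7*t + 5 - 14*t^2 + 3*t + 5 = -14*t^2 - 4*t + 10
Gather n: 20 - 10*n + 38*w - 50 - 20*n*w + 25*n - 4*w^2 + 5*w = n*(15 - 20*w) - 4*w^2 + 43*w - 30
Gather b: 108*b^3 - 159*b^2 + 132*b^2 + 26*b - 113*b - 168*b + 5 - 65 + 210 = 108*b^3 - 27*b^2 - 255*b + 150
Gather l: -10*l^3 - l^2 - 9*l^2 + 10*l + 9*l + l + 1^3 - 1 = -10*l^3 - 10*l^2 + 20*l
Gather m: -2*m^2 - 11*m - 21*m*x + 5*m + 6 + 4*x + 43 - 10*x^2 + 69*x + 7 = -2*m^2 + m*(-21*x - 6) - 10*x^2 + 73*x + 56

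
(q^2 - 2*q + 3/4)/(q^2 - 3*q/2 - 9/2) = (-4*q^2 + 8*q - 3)/(2*(-2*q^2 + 3*q + 9))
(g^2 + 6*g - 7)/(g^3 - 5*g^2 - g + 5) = (g + 7)/(g^2 - 4*g - 5)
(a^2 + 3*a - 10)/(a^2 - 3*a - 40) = (a - 2)/(a - 8)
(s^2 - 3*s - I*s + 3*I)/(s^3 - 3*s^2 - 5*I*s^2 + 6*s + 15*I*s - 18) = (s - I)/(s^2 - 5*I*s + 6)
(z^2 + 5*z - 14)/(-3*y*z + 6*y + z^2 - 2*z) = (-z - 7)/(3*y - z)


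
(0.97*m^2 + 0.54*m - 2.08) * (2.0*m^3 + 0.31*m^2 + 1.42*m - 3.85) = 1.94*m^5 + 1.3807*m^4 - 2.6152*m^3 - 3.6125*m^2 - 5.0326*m + 8.008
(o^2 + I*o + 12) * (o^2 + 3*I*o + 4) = o^4 + 4*I*o^3 + 13*o^2 + 40*I*o + 48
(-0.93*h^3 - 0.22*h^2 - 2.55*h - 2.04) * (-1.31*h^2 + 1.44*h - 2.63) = 1.2183*h^5 - 1.051*h^4 + 5.4696*h^3 - 0.421*h^2 + 3.7689*h + 5.3652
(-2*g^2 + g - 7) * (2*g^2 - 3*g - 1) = -4*g^4 + 8*g^3 - 15*g^2 + 20*g + 7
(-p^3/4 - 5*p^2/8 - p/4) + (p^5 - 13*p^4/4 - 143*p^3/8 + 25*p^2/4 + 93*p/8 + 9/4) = p^5 - 13*p^4/4 - 145*p^3/8 + 45*p^2/8 + 91*p/8 + 9/4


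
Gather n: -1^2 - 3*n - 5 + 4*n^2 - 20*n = 4*n^2 - 23*n - 6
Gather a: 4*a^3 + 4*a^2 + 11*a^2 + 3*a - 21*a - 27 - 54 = 4*a^3 + 15*a^2 - 18*a - 81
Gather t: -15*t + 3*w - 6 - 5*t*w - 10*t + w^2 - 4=t*(-5*w - 25) + w^2 + 3*w - 10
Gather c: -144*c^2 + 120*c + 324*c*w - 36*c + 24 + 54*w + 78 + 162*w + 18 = -144*c^2 + c*(324*w + 84) + 216*w + 120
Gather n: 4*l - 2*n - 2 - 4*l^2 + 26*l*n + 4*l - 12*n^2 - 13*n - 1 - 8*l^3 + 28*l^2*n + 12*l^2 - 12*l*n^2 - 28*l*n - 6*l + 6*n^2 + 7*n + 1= -8*l^3 + 8*l^2 + 2*l + n^2*(-12*l - 6) + n*(28*l^2 - 2*l - 8) - 2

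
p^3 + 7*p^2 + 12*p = p*(p + 3)*(p + 4)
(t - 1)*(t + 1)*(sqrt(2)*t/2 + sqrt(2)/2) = sqrt(2)*t^3/2 + sqrt(2)*t^2/2 - sqrt(2)*t/2 - sqrt(2)/2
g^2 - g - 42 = (g - 7)*(g + 6)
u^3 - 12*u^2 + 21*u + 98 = (u - 7)^2*(u + 2)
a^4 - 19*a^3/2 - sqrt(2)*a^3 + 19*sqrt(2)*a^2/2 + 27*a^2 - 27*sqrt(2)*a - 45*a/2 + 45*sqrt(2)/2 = (a - 5)*(a - 3)*(a - 3/2)*(a - sqrt(2))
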